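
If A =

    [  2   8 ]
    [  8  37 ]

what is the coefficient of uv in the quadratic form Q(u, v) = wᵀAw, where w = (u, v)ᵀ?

The coefficient of uv is A[1,2] + A[2,1] = 2·8 = 16.

16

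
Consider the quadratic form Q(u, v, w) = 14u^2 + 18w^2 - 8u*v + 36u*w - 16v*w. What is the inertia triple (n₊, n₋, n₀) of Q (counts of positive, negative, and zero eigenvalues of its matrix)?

The symmetric matrix is A = [[14, -4, 18], [-4, 0, -8], [18, -8, 18]].
Row-reducing A symmetrically gives the diagonal entries 14, -8/7, 2.
So there are 2 positive, 1 negative pivots.

(2, 1, 0)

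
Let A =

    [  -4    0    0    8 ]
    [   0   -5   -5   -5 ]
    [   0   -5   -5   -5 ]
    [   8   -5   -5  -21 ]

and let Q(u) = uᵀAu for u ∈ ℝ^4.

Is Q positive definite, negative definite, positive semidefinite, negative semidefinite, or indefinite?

negative semidefinite

Symmetric row and column elimination reduces A to a congruent diagonal form with pivots -4, -5, 0, 0.
Counting signs: 2 negative, 2 zero.
Hence Q is negative semidefinite.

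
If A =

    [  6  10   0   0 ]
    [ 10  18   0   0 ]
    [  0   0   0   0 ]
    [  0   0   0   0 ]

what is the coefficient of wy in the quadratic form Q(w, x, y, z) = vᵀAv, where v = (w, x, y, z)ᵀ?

0

The coefficient of wy is A[1,3] + A[3,1] = 2·0 = 0.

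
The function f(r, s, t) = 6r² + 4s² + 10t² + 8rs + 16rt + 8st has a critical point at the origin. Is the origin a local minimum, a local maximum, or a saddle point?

The Hessian at the origin is H = [[12, 8, 16], [8, 8, 8], [16, 8, 20]].
Applying the same elementary operations to the rows and columns of H produces a congruent diagonal matrix with entries 12, 8/3, -4.
Counting signs: 2 positive, 1 negative.
H is indefinite, so the origin is a saddle point.

saddle point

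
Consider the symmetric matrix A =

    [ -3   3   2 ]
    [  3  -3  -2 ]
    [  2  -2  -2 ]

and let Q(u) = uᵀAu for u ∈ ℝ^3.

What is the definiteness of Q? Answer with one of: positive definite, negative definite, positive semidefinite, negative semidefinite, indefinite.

Congruent diagonalization of A (simultaneous row and column reduction) yields pivots -3, 0, -2/3.
So there are 2 negative, 1 zero pivots.
Hence Q is negative semidefinite.

negative semidefinite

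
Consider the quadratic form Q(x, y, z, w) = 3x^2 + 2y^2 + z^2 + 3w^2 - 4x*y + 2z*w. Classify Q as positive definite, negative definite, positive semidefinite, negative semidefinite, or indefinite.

positive definite

The symmetric matrix of Q is A = [[3, -2, 0, 0], [-2, 2, 0, 0], [0, 0, 1, 1], [0, 0, 1, 3]].
Leading principal minors: Δ_1 = 3, Δ_2 = 2, Δ_3 = 2, Δ_4 = 4.
All leading principal minors are positive, so by Sylvester's criterion Q is positive definite.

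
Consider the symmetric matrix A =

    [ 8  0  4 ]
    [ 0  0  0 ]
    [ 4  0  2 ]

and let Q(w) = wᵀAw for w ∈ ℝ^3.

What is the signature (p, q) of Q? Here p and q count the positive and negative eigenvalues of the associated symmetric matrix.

Applying the same elementary operations to the rows and columns of A produces a congruent diagonal matrix with entries 8, 0, 0.
Counting signs: 1 positive, 2 zero.

(1, 0)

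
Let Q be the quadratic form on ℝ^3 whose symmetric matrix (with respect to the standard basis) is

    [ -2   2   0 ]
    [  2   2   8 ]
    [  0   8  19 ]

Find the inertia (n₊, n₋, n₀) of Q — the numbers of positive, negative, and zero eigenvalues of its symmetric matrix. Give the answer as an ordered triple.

(2, 1, 0)

Congruent diagonalization of A (simultaneous row and column reduction) yields pivots -2, 4, 3.
That gives 2 positive, 1 negative pivots.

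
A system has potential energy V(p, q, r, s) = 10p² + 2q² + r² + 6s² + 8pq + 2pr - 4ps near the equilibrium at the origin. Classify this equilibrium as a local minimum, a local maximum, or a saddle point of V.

The Hessian at the origin is H = [[20, 8, 2, -4], [8, 4, 0, 0], [2, 0, 2, 0], [-4, 0, 0, 12]].
Congruent diagonalization of H (simultaneous row and column reduction) yields pivots 20, 4/5, 1, 4.
So there are 4 positive pivots.
H is positive definite, so the origin is a strict local minimum.

local minimum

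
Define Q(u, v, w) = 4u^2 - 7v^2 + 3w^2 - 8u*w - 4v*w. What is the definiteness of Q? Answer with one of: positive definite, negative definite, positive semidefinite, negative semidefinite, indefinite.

indefinite

Write A = [[4, 0, -4], [0, -7, -2], [-4, -2, 3]].
Symmetric row and column elimination reduces A to a congruent diagonal form with pivots 4, -7, -3/7.
That gives 1 positive, 2 negative pivots.
Hence Q is indefinite.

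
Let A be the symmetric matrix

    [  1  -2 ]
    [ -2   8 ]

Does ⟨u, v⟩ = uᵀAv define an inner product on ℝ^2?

yes

An LDLᵀ factorisation of A has diagonal entries 1, 4.
So there are 2 positive pivots.
Hence Q is positive definite.
⟨·,·⟩ is an inner product exactly when A is positive definite.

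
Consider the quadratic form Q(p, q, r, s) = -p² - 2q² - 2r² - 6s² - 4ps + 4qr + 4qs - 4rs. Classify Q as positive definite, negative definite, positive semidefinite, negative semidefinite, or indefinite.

The symmetric matrix is A = [[-1, 0, 0, -2], [0, -2, 2, 2], [0, 2, -2, -2], [-2, 2, -2, -6]].
Applying the same elementary operations to the rows and columns of A produces a congruent diagonal matrix with entries -1, -2, 0, 0.
That gives 2 negative, 2 zero pivots.
Hence Q is negative semidefinite.

negative semidefinite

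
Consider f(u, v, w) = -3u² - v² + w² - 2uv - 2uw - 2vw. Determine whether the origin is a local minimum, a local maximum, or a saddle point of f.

saddle point

The Hessian at the origin is H = [[-6, -2, -2], [-2, -2, -2], [-2, -2, 2]].
An LDLᵀ factorisation of H has diagonal entries -6, -4/3, 4.
That gives 1 positive, 2 negative pivots.
H is indefinite, so the origin is a saddle point.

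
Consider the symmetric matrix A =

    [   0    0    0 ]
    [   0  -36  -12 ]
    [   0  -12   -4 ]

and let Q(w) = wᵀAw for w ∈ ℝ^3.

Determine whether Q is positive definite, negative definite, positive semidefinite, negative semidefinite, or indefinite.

negative semidefinite

Applying the same elementary operations to the rows and columns of A produces a congruent diagonal matrix with entries 0, -36, 0.
So there are 1 negative, 2 zero pivots.
Hence Q is negative semidefinite.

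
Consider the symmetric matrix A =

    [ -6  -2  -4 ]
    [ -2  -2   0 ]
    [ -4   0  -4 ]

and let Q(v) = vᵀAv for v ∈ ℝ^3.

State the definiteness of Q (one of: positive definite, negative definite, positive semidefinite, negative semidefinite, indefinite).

negative semidefinite

Congruent diagonalization of A (simultaneous row and column reduction) yields pivots -6, -4/3, 0.
So there are 2 negative, 1 zero pivots.
Hence Q is negative semidefinite.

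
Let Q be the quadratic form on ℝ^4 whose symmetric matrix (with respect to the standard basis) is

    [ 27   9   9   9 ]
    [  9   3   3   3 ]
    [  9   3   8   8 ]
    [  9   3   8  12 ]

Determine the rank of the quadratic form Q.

3

Applying the same elementary operations to the rows and columns of A produces a congruent diagonal matrix with entries 27, 0, 5, 4.
Counting signs: 3 positive, 1 zero.
The rank is the number of nonzero pivots: 3.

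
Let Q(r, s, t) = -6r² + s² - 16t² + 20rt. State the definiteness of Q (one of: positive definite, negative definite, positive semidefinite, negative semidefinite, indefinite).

Write A = [[-6, 0, 10], [0, 1, 0], [10, 0, -16]].
An LDLᵀ factorisation of A has diagonal entries -6, 1, 2/3.
That gives 2 positive, 1 negative pivots.
Hence Q is indefinite.

indefinite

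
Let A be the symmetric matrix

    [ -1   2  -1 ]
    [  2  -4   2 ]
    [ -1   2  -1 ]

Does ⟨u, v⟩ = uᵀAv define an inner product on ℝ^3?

Symmetric row and column elimination reduces A to a congruent diagonal form with pivots -1, 0, 0.
That gives 1 negative, 2 zero pivots.
Hence Q is negative semidefinite.
⟨·,·⟩ is an inner product exactly when A is positive definite.

no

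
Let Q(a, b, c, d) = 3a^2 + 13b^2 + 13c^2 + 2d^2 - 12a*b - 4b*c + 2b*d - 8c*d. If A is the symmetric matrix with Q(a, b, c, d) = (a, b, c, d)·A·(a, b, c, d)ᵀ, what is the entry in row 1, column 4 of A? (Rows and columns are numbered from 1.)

The coefficient of a·d in Q is 0. For a symmetric A this equals A[1,4] + A[4,1] = 2·A[1,4].
So A[1,4] = 0/2 = 0.

0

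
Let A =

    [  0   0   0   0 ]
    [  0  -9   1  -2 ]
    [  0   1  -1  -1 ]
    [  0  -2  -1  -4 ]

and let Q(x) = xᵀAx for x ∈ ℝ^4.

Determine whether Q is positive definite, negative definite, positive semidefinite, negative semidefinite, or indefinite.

Row-reducing A symmetrically gives the diagonal entries 0, -9, -8/9, -15/8.
Counting signs: 3 negative, 1 zero.
Hence Q is negative semidefinite.

negative semidefinite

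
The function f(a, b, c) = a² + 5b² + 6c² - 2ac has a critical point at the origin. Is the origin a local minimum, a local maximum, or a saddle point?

local minimum

The Hessian at the origin is H = [[2, 0, -2], [0, 10, 0], [-2, 0, 12]].
Applying the same elementary operations to the rows and columns of H produces a congruent diagonal matrix with entries 2, 10, 10.
Counting signs: 3 positive.
H is positive definite, so the origin is a strict local minimum.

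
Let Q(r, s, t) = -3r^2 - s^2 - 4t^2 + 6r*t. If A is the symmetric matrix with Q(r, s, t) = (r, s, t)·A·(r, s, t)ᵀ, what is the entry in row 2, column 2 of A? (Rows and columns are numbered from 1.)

-1

The coefficient of s^2 in Q is -1, and that is exactly A[2,2].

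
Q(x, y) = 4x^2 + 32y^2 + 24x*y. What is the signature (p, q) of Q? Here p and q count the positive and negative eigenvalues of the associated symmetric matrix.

The associated matrix is A = [[4, 12], [12, 32]].
Congruent diagonalization of A (simultaneous row and column reduction) yields pivots 4, -4.
Counting signs: 1 positive, 1 negative.

(1, 1)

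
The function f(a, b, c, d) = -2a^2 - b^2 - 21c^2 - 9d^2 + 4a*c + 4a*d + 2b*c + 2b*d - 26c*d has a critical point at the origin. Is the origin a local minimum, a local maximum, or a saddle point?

local maximum

The Hessian at the origin is H = [[-4, 0, 4, 4], [0, -2, 2, 2], [4, 2, -42, -26], [4, 2, -26, -18]].
An LDLᵀ factorisation of H has diagonal entries -4, -2, -36, -8/9.
Counting signs: 4 negative.
H is negative definite, so the origin is a strict local maximum.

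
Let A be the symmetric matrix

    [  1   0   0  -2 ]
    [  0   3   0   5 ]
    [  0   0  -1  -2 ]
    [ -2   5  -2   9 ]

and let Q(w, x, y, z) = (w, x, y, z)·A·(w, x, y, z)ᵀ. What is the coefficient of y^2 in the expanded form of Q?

-1

The coefficient of y^2 is the diagonal entry A[3,3] = -1.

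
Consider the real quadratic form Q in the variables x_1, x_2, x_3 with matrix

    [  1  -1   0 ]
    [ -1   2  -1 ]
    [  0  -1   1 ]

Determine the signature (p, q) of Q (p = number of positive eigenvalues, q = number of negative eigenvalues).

Applying the same elementary operations to the rows and columns of A produces a congruent diagonal matrix with entries 1, 1, 0.
Counting signs: 2 positive, 1 zero.

(2, 0)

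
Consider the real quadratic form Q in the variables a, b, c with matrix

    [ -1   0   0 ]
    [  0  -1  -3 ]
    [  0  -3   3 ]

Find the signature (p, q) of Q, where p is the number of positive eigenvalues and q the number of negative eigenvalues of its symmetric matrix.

An LDLᵀ factorisation of A has diagonal entries -1, -1, 12.
That gives 1 positive, 2 negative pivots.

(1, 2)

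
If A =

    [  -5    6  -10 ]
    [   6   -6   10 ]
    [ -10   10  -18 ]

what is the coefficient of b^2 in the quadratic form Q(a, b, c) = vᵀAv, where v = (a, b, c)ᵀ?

-6

The coefficient of b^2 is the diagonal entry A[2,2] = -6.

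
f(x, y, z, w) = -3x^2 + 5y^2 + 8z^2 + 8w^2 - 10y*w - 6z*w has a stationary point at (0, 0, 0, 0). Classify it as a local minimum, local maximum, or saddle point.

The Hessian at the origin is H = [[-6, 0, 0, 0], [0, 10, 0, -10], [0, 0, 16, -6], [0, -10, -6, 16]].
Congruent diagonalization of H (simultaneous row and column reduction) yields pivots -6, 10, 16, 15/4.
So there are 3 positive, 1 negative pivots.
H is indefinite, so the origin is a saddle point.

saddle point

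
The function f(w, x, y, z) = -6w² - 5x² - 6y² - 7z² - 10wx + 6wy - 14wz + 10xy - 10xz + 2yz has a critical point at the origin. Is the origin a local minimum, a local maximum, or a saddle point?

saddle point

The Hessian at the origin is H = [[-12, -10, 6, -14], [-10, -10, 10, -10], [6, 10, -12, 2], [-14, -10, 2, -14]].
Applying the same elementary operations to the rows and columns of H produces a congruent diagonal matrix with entries -12, -5/3, 6, 4.
Counting signs: 2 positive, 2 negative.
H is indefinite, so the origin is a saddle point.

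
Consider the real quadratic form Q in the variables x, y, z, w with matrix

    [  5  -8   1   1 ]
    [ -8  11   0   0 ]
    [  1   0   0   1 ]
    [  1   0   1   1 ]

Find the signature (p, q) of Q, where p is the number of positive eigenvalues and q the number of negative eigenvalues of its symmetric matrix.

(2, 2)

An LDLᵀ factorisation of A has diagonal entries 5, -9/5, 11/9, -20/11.
So there are 2 positive, 2 negative pivots.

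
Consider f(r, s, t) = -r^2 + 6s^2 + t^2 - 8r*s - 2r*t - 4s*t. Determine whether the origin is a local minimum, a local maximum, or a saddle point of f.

saddle point

The Hessian at the origin is H = [[-2, -8, -2], [-8, 12, -4], [-2, -4, 2]].
Symmetric row and column elimination reduces H to a congruent diagonal form with pivots -2, 44, 40/11.
So there are 2 positive, 1 negative pivots.
H is indefinite, so the origin is a saddle point.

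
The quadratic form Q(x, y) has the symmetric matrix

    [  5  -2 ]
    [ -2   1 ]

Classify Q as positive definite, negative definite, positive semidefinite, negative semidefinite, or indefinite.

positive definite

Leading principal minors: Δ_1 = 5, Δ_2 = 1.
All leading principal minors are positive, so by Sylvester's criterion Q is positive definite.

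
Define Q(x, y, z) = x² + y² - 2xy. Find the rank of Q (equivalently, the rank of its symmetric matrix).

1

The symmetric matrix is A = [[1, -1, 0], [-1, 1, 0], [0, 0, 0]].
Applying the same elementary operations to the rows and columns of A produces a congruent diagonal matrix with entries 1, 0, 0.
So there are 1 positive, 2 zero pivots.
The rank is the number of nonzero pivots: 1.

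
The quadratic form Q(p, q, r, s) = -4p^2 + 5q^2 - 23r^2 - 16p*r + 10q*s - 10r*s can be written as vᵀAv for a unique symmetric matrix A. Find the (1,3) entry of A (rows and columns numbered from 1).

The coefficient of p·r in Q is -16. For a symmetric A this equals A[1,3] + A[3,1] = 2·A[1,3].
So A[1,3] = -16/2 = -8.

-8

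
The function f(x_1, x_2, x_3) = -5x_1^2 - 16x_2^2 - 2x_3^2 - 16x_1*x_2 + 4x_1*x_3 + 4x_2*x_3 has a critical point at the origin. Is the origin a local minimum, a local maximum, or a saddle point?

local maximum

The Hessian at the origin is H = [[-10, -16, 4], [-16, -32, 4], [4, 4, -4]].
Congruent diagonalization of H (simultaneous row and column reduction) yields pivots -10, -32/5, -3/2.
That gives 3 negative pivots.
H is negative definite, so the origin is a strict local maximum.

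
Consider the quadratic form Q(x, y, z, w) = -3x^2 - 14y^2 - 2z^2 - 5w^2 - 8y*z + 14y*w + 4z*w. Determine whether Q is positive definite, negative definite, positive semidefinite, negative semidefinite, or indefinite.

negative definite

Write A = [[-3, 0, 0, 0], [0, -14, -4, 7], [0, -4, -2, 2], [0, 7, 2, -5]].
Applying the same elementary operations to the rows and columns of A produces a congruent diagonal matrix with entries -3, -14, -6/7, -3/2.
That gives 4 negative pivots.
Hence Q is negative definite.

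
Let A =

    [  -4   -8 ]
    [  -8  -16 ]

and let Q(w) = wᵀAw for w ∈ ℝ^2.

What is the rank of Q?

Congruent diagonalization of A (simultaneous row and column reduction) yields pivots -4, 0.
That gives 1 negative, 1 zero pivots.
The rank is the number of nonzero pivots: 1.

1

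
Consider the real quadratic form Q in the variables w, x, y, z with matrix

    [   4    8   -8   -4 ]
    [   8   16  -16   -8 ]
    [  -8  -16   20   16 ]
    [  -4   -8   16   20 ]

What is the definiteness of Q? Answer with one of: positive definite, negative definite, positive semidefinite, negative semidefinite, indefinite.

positive semidefinite

Congruent diagonalization of A (simultaneous row and column reduction) yields pivots 4, 0, 4, 0.
Counting signs: 2 positive, 2 zero.
Hence Q is positive semidefinite.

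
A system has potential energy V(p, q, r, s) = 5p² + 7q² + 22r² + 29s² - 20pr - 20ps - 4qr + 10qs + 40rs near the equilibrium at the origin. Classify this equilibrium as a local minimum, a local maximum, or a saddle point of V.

The Hessian at the origin is H = [[10, 0, -20, -20], [0, 14, -4, 10], [-20, -4, 44, 40], [-20, 10, 40, 58]].
An LDLᵀ factorisation of H has diagonal entries 10, 14, 20/7, 8.
That gives 4 positive pivots.
H is positive definite, so the origin is a strict local minimum.

local minimum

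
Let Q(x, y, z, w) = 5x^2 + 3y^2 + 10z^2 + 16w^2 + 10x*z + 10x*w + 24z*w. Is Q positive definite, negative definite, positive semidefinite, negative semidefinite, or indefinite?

positive definite

The symmetric matrix of Q is A = [[5, 0, 5, 5], [0, 3, 0, 0], [5, 0, 10, 12], [5, 0, 12, 16]].
Leading principal minors: Δ_1 = 5, Δ_2 = 15, Δ_3 = 75, Δ_4 = 90.
All leading principal minors are positive, so by Sylvester's criterion Q is positive definite.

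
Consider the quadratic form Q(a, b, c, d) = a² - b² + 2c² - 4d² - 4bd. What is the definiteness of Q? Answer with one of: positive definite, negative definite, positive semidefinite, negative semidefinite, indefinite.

indefinite

The symmetric matrix is A = [[1, 0, 0, 0], [0, -1, 0, -2], [0, 0, 2, 0], [0, -2, 0, -4]].
Row-reducing A symmetrically gives the diagonal entries 1, -1, 2, 0.
That gives 2 positive, 1 negative, 1 zero pivots.
Hence Q is indefinite.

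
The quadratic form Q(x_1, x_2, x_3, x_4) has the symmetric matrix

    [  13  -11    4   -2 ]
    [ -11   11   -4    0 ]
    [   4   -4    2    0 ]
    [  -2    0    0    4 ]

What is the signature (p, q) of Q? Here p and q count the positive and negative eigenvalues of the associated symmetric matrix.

Symmetric row and column elimination reduces A to a congruent diagonal form with pivots 13, 22/13, 6/11, 2.
So there are 4 positive pivots.

(4, 0)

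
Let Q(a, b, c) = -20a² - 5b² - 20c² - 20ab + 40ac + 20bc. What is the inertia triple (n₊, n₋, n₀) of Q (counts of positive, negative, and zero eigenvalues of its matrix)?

(0, 1, 2)

The symmetric matrix is A = [[-20, -10, 20], [-10, -5, 10], [20, 10, -20]].
Symmetric row and column elimination reduces A to a congruent diagonal form with pivots -20, 0, 0.
That gives 1 negative, 2 zero pivots.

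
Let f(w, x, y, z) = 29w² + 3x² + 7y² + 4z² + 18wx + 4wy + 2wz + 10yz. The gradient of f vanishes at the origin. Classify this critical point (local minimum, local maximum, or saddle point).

local minimum

The Hessian at the origin is H = [[58, 18, 4, 2], [18, 6, 0, 0], [4, 0, 14, 10], [2, 0, 10, 8]].
Symmetric row and column elimination reduces H to a congruent diagonal form with pivots 58, 12/29, 10, 3/5.
So there are 4 positive pivots.
H is positive definite, so the origin is a strict local minimum.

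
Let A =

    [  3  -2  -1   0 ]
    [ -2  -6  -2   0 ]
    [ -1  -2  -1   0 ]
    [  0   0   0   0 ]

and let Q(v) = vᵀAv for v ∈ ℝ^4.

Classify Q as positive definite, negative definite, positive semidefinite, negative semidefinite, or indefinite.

Symmetric row and column elimination reduces A to a congruent diagonal form with pivots 3, -22/3, -4/11, 0.
That gives 1 positive, 2 negative, 1 zero pivots.
Hence Q is indefinite.

indefinite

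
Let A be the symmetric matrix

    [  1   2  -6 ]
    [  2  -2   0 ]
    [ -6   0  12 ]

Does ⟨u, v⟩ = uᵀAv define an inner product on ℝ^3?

no

Row-reducing A symmetrically gives the diagonal entries 1, -6, 0.
Counting signs: 1 positive, 1 negative, 1 zero.
Hence Q is indefinite.
⟨·,·⟩ is an inner product exactly when A is positive definite.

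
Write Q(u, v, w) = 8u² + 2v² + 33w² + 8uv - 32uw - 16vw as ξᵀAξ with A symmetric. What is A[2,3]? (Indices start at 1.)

-8

The coefficient of v·w in Q is -16. For a symmetric A this equals A[2,3] + A[3,2] = 2·A[2,3].
So A[2,3] = -16/2 = -8.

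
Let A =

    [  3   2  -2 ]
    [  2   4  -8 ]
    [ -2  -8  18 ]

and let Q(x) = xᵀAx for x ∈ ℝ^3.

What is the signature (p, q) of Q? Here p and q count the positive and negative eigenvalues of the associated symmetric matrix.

(2, 0)

Congruent diagonalization of A (simultaneous row and column reduction) yields pivots 3, 8/3, 0.
That gives 2 positive, 1 zero pivots.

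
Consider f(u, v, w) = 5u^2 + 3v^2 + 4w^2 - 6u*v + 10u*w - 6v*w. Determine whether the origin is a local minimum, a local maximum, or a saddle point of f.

saddle point

The Hessian at the origin is H = [[10, -6, 10], [-6, 6, -6], [10, -6, 8]].
Row-reducing H symmetrically gives the diagonal entries 10, 12/5, -2.
That gives 2 positive, 1 negative pivots.
H is indefinite, so the origin is a saddle point.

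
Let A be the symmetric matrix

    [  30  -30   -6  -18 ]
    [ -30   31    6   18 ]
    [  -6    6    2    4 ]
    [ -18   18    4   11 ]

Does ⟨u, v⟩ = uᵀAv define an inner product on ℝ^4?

Congruent diagonalization of A (simultaneous row and column reduction) yields pivots 30, 1, 4/5, 0.
Counting signs: 3 positive, 1 zero.
Hence Q is positive semidefinite.
⟨·,·⟩ is an inner product exactly when A is positive definite.

no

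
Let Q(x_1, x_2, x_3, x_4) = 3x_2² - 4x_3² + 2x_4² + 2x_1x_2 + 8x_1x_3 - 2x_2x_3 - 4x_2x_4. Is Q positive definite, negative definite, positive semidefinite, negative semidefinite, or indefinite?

The symmetric matrix is A = [[0, 1, 4, 0], [1, 3, -1, -2], [4, -1, -4, 0], [0, -2, 0, 2]].
A is congruent to a diagonal matrix with 3 positive, 1 negative and 0 zero entries, so Q is indefinite.

indefinite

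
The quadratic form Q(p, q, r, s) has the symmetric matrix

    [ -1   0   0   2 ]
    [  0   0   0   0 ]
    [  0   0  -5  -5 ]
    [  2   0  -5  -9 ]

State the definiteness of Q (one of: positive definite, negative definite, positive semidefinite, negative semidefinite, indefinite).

negative semidefinite

Congruent diagonalization of A (simultaneous row and column reduction) yields pivots -1, 0, -5, 0.
That gives 2 negative, 2 zero pivots.
Hence Q is negative semidefinite.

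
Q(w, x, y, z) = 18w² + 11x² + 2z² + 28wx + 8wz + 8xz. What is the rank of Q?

The associated matrix is A = [[18, 14, 0, 4], [14, 11, 0, 4], [0, 0, 0, 0], [4, 4, 0, 2]].
Symmetric row and column elimination reduces A to a congruent diagonal form with pivots 18, 1/9, 0, -6.
So there are 2 positive, 1 negative, 1 zero pivots.
The rank is the number of nonzero pivots: 3.

3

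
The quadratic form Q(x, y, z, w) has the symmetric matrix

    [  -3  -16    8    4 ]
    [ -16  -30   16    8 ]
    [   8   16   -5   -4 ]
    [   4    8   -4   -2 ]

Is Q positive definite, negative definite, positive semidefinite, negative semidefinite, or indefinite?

An LDLᵀ factorisation of A has diagonal entries -3, 166/3, 289/83, 30/289.
That gives 3 positive, 1 negative pivots.
Hence Q is indefinite.

indefinite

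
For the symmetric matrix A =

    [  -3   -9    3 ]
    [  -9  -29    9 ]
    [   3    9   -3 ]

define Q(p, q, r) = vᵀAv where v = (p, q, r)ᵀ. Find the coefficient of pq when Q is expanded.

-18

The coefficient of pq is A[1,2] + A[2,1] = 2·(-9) = -18.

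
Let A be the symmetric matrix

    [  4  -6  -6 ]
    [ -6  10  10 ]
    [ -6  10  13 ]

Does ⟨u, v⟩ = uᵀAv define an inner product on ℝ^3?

Applying the same elementary operations to the rows and columns of A produces a congruent diagonal matrix with entries 4, 1, 3.
Counting signs: 3 positive.
Hence Q is positive definite.
⟨·,·⟩ is an inner product exactly when A is positive definite.

yes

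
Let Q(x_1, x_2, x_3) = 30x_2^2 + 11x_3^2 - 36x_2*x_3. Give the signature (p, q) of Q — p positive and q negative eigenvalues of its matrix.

(2, 0)

Write A = [[0, 0, 0], [0, 30, -18], [0, -18, 11]].
Row-reducing A symmetrically gives the diagonal entries 0, 30, 1/5.
That gives 2 positive, 1 zero pivots.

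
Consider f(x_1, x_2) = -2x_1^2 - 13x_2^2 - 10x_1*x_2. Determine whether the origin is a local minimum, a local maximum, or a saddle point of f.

local maximum

The Hessian at the origin is H = [[-4, -10], [-10, -26]].
det H = -4·-26 − (-10)² = 4 > 0 and H[1,1] = -4 < 0, so H is negative definite.
Therefore the origin is a local maximum.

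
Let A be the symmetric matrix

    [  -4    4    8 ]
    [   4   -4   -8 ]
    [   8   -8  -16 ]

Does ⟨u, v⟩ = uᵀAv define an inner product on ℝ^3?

Congruent diagonalization of A (simultaneous row and column reduction) yields pivots -4, 0, 0.
That gives 1 negative, 2 zero pivots.
Hence Q is negative semidefinite.
⟨·,·⟩ is an inner product exactly when A is positive definite.

no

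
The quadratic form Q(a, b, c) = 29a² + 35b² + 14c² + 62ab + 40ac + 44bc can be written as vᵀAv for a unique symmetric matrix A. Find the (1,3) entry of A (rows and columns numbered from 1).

20

The coefficient of a·c in Q is 40. For a symmetric A this equals A[1,3] + A[3,1] = 2·A[1,3].
So A[1,3] = 40/2 = 20.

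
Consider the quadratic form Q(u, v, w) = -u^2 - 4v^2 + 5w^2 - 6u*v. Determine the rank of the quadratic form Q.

The associated matrix is A = [[-1, -3, 0], [-3, -4, 0], [0, 0, 5]].
Symmetric row and column elimination reduces A to a congruent diagonal form with pivots -1, 5, 5.
Counting signs: 2 positive, 1 negative.
The rank is the number of nonzero pivots: 3.

3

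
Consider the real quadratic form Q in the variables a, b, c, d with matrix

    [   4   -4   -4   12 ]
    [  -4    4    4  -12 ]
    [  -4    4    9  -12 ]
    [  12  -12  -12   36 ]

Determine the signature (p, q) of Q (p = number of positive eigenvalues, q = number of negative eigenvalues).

(2, 0)

Applying the same elementary operations to the rows and columns of A produces a congruent diagonal matrix with entries 4, 0, 5, 0.
So there are 2 positive, 2 zero pivots.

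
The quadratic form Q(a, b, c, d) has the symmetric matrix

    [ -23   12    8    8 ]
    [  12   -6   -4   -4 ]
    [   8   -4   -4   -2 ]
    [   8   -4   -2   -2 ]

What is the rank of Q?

Row-reducing A symmetrically gives the diagonal entries -23, 6/23, -4/3, 1.
Counting signs: 2 positive, 2 negative.
The rank is the number of nonzero pivots: 4.

4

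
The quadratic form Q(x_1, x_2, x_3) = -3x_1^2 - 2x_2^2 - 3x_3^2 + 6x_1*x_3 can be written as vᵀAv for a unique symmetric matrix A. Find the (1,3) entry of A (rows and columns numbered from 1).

The coefficient of x_1·x_3 in Q is 6. For a symmetric A this equals A[1,3] + A[3,1] = 2·A[1,3].
So A[1,3] = 6/2 = 3.

3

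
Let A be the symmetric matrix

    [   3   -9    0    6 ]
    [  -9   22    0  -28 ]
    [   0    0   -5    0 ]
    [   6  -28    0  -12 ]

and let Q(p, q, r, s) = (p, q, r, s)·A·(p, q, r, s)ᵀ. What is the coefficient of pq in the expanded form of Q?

The coefficient of pq is A[1,2] + A[2,1] = 2·(-9) = -18.

-18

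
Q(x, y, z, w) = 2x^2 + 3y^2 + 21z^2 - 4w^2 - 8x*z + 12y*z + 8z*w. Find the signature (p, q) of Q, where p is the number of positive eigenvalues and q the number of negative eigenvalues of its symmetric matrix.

(3, 1)

Write A = [[2, 0, -4, 0], [0, 3, 6, 0], [-4, 6, 21, 4], [0, 0, 4, -4]].
An LDLᵀ factorisation of A has diagonal entries 2, 3, 1, -20.
Counting signs: 3 positive, 1 negative.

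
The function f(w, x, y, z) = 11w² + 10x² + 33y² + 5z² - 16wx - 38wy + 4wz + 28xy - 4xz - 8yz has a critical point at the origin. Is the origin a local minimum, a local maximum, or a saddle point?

The Hessian at the origin is H = [[22, -16, -38, 4], [-16, 20, 28, -4], [-38, 28, 66, -8], [4, -4, -8, 10]].
Symmetric row and column elimination reduces H to a congruent diagonal form with pivots 22, 92/11, 8/23, 6.
That gives 4 positive pivots.
H is positive definite, so the origin is a strict local minimum.

local minimum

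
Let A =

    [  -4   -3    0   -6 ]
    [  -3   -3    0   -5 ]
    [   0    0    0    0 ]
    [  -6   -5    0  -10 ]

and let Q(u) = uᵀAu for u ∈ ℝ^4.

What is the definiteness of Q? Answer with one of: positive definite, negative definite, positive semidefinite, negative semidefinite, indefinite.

Symmetric row and column elimination reduces A to a congruent diagonal form with pivots -4, -3/4, 0, -2/3.
Counting signs: 3 negative, 1 zero.
Hence Q is negative semidefinite.

negative semidefinite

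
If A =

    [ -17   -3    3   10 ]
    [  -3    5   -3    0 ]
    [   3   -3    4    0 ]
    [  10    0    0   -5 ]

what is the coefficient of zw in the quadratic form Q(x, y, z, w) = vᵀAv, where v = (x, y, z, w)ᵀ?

0

The coefficient of zw is A[3,4] + A[4,3] = 2·0 = 0.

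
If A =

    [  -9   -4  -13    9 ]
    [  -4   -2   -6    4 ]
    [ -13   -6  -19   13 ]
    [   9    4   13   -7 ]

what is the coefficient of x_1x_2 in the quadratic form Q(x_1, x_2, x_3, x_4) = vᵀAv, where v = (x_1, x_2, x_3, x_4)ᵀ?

-8

The coefficient of x_1x_2 is A[1,2] + A[2,1] = 2·(-4) = -8.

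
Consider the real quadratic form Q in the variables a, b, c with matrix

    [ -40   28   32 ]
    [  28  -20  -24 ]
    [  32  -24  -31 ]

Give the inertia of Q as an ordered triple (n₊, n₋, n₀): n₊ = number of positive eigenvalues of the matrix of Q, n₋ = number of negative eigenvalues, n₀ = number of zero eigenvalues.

(1, 2, 0)

Row-reducing A symmetrically gives the diagonal entries -40, -2/5, 1.
That gives 1 positive, 2 negative pivots.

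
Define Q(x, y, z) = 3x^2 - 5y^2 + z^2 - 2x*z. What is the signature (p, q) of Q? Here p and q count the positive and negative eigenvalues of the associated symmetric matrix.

The symmetric matrix is A = [[3, 0, -1], [0, -5, 0], [-1, 0, 1]].
Applying the same elementary operations to the rows and columns of A produces a congruent diagonal matrix with entries 3, -5, 2/3.
So there are 2 positive, 1 negative pivots.

(2, 1)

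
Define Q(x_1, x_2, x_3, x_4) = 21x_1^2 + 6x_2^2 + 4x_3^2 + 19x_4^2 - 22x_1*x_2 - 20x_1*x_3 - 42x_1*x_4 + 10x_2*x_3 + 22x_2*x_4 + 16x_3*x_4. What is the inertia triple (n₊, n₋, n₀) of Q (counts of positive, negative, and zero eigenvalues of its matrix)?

(3, 1, 0)

Write A = [[21, -11, -10, -21], [-11, 6, 5, 11], [-10, 5, 4, 8], [-21, 11, 8, 19]].
Symmetric row and column elimination reduces A to a congruent diagonal form with pivots 21, 5/21, -1, 2.
That gives 3 positive, 1 negative pivots.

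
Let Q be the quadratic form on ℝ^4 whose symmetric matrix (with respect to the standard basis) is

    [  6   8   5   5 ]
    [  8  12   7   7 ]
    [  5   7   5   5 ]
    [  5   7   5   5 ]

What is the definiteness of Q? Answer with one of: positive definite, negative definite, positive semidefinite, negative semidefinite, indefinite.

Congruent diagonalization of A (simultaneous row and column reduction) yields pivots 6, 4/3, 3/4, 0.
So there are 3 positive, 1 zero pivots.
Hence Q is positive semidefinite.

positive semidefinite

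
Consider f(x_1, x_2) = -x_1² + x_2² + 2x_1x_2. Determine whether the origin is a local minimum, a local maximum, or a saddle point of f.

saddle point

The Hessian at the origin is H = [[-2, 2], [2, 2]].
det H = -2·2 − (2)² = -8 < 0, so H is indefinite.
Therefore the origin is a saddle point.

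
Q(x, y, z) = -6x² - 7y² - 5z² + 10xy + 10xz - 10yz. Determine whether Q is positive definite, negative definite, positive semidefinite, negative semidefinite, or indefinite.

negative definite

The symmetric matrix of Q is A = [[-6, 5, 5], [5, -7, -5], [5, -5, -5]].
Leading principal minors: Δ_1 = -6, Δ_2 = 17, Δ_3 = -10.
The signs alternate starting with Δ_1 < 0, so by Sylvester's criterion Q is negative definite.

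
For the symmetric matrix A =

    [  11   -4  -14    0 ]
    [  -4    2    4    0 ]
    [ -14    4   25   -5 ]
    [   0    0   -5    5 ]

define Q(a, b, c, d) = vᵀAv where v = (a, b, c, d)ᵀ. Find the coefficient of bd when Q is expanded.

The coefficient of bd is A[2,4] + A[4,2] = 2·0 = 0.

0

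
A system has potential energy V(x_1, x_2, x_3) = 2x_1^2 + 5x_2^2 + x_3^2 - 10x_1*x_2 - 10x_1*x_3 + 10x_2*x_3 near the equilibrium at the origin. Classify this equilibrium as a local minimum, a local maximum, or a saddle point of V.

saddle point

The Hessian at the origin is H = [[4, -10, -10], [-10, 10, 10], [-10, 10, 2]].
Applying the same elementary operations to the rows and columns of H produces a congruent diagonal matrix with entries 4, -15, -8.
That gives 1 positive, 2 negative pivots.
H is indefinite, so the origin is a saddle point.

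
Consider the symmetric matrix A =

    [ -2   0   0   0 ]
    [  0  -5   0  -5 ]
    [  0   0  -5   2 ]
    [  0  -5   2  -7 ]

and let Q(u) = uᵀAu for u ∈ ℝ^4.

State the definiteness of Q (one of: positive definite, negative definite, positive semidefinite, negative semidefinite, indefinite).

Row-reducing A symmetrically gives the diagonal entries -2, -5, -5, -6/5.
That gives 4 negative pivots.
Hence Q is negative definite.

negative definite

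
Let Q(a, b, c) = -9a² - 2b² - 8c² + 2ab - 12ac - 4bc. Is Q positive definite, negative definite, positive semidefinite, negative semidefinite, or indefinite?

negative definite

The symmetric matrix of Q is A = [[-9, 1, -6], [1, -2, -2], [-6, -2, -8]].
Leading principal minors: Δ_1 = -9, Δ_2 = 17, Δ_3 = -4.
The signs alternate starting with Δ_1 < 0, so by Sylvester's criterion Q is negative definite.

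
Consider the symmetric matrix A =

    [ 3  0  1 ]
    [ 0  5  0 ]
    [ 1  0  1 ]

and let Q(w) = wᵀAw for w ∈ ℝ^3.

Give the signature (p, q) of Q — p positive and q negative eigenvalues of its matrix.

An LDLᵀ factorisation of A has diagonal entries 3, 5, 2/3.
Counting signs: 3 positive.

(3, 0)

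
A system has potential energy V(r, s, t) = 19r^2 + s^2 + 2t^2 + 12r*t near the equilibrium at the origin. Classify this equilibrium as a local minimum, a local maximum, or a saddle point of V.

local minimum

The Hessian at the origin is H = [[38, 0, 12], [0, 2, 0], [12, 0, 4]].
An LDLᵀ factorisation of H has diagonal entries 38, 2, 4/19.
Counting signs: 3 positive.
H is positive definite, so the origin is a strict local minimum.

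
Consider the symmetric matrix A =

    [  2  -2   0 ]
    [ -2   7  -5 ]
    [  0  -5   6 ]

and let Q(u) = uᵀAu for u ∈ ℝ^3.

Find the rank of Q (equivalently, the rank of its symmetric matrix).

Symmetric row and column elimination reduces A to a congruent diagonal form with pivots 2, 5, 1.
That gives 3 positive pivots.
The rank is the number of nonzero pivots: 3.

3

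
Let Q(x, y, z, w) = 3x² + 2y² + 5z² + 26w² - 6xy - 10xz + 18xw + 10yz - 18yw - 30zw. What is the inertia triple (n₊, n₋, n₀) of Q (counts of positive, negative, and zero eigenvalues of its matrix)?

The symmetric matrix is A = [[3, -3, -5, 9], [-3, 2, 5, -9], [-5, 5, 5, -15], [9, -9, -15, 26]].
Applying the same elementary operations to the rows and columns of A produces a congruent diagonal matrix with entries 3, -1, -10/3, -1.
That gives 1 positive, 3 negative pivots.

(1, 3, 0)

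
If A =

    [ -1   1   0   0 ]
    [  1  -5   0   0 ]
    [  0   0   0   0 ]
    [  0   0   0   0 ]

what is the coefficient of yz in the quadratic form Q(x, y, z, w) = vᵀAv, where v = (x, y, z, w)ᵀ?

0

The coefficient of yz is A[2,3] + A[3,2] = 2·0 = 0.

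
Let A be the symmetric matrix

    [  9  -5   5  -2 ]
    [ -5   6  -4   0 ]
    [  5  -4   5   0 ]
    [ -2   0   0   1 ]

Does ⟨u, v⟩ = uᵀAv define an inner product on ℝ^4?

no

Applying the same elementary operations to the rows and columns of A produces a congruent diagonal matrix with entries 9, 29/9, 51/29, -5/51.
So there are 3 positive, 1 negative pivots.
Hence Q is indefinite.
⟨·,·⟩ is an inner product exactly when A is positive definite.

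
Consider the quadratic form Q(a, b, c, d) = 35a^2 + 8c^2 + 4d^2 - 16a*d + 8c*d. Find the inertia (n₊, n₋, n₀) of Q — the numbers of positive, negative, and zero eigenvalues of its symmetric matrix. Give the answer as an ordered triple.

The symmetric matrix is A = [[35, 0, 0, -8], [0, 0, 0, 0], [0, 0, 8, 4], [-8, 0, 4, 4]].
Congruent diagonalization of A (simultaneous row and column reduction) yields pivots 35, 0, 8, 6/35.
Counting signs: 3 positive, 1 zero.

(3, 0, 1)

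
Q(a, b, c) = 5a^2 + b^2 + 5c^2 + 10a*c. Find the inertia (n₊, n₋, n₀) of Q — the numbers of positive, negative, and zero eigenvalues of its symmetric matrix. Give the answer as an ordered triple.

(2, 0, 1)

Write A = [[5, 0, 5], [0, 1, 0], [5, 0, 5]].
Row-reducing A symmetrically gives the diagonal entries 5, 1, 0.
That gives 2 positive, 1 zero pivots.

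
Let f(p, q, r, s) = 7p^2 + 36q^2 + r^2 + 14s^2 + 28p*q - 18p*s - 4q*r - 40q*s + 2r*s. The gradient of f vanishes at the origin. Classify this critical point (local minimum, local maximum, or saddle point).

The Hessian at the origin is H = [[14, 28, 0, -18], [28, 72, -4, -40], [0, -4, 2, 2], [-18, -40, 2, 28]].
Row-reducing H symmetrically gives the diagonal entries 14, 16, 1, 20/7.
Counting signs: 4 positive.
H is positive definite, so the origin is a strict local minimum.

local minimum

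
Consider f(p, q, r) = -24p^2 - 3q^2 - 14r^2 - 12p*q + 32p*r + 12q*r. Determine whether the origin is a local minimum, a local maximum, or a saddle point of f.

The Hessian at the origin is H = [[-48, -12, 32], [-12, -6, 12], [32, 12, -28]].
Applying the same elementary operations to the rows and columns of H produces a congruent diagonal matrix with entries -48, -3, -4/3.
So there are 3 negative pivots.
H is negative definite, so the origin is a strict local maximum.

local maximum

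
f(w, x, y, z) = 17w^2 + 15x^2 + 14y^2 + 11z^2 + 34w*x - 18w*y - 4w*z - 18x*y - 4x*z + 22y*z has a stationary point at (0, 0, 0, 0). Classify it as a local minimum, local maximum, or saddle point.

The Hessian at the origin is H = [[34, 34, -18, -4], [34, 30, -18, -4], [-18, -18, 28, 22], [-4, -4, 22, 22]].
Applying the same elementary operations to the rows and columns of H produces a congruent diagonal matrix with entries 34, -4, 314/17, 20/157.
That gives 3 positive, 1 negative pivots.
H is indefinite, so the origin is a saddle point.

saddle point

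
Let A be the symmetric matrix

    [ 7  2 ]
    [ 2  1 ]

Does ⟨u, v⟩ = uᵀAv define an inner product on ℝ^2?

For the 2×2 matrix [[7, 2], [2, 1]]: det = 7·1 − (2)² = 3, trace = 8.
det > 0 so both eigenvalues share the sign of the trace; trace = 8 > 0 ⇒ both positive.
⟨·,·⟩ is an inner product exactly when A is positive definite.

yes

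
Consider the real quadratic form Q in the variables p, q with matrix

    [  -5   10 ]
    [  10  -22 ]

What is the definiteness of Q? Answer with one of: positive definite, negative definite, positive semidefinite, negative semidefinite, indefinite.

Leading principal minors: Δ_1 = -5, Δ_2 = 10.
The signs alternate starting with Δ_1 < 0, so by Sylvester's criterion Q is negative definite.

negative definite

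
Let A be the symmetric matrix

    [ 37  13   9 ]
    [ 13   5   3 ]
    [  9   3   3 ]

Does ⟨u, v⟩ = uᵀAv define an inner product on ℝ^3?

Leading principal minors: Δ_1 = 37, Δ_2 = 16, Δ_3 = 12.
All leading principal minors are positive, so by Sylvester's criterion Q is positive definite.
⟨·,·⟩ is an inner product exactly when A is positive definite.

yes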